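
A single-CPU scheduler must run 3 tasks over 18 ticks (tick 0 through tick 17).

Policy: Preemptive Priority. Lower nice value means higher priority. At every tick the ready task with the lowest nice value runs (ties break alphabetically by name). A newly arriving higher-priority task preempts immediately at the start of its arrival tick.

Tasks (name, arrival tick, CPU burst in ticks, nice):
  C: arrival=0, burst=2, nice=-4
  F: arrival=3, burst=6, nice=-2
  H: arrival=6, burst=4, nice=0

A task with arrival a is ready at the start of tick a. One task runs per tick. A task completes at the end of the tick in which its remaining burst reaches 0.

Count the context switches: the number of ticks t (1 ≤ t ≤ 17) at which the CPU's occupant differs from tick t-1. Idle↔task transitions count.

context switches = 4

t=0: ready={C} → run C
t=1: ready={C} → run C
t=2: (idle)
t=3: ready={F} → run F
t=4: ready={F} → run F
t=5: ready={F} → run F
t=6: ready={F,H} → run F
t=7: ready={F,H} → run F
t=8: ready={F,H} → run F
t=9: ready={H} → run H
t=10: ready={H} → run H
t=11: ready={H} → run H
t=12: ready={H} → run H
t=13: (idle)
t=14: (idle)
t=15: (idle)
t=16: (idle)
t=17: (idle)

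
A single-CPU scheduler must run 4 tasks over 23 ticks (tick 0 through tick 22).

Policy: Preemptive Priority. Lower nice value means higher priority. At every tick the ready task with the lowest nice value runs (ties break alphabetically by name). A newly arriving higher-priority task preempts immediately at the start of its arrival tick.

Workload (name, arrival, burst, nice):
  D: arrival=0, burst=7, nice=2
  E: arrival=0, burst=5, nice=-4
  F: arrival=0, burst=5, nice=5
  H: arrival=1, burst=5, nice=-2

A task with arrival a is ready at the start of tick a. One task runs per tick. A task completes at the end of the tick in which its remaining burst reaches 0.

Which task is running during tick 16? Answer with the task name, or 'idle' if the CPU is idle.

running at tick 16 = D

t=0: ready={D,E,F} → run E
t=1: ready={D,E,F,H} → run E
t=2: ready={D,E,F,H} → run E
t=3: ready={D,E,F,H} → run E
t=4: ready={D,E,F,H} → run E
t=5: ready={D,F,H} → run H
t=6: ready={D,F,H} → run H
t=7: ready={D,F,H} → run H
t=8: ready={D,F,H} → run H
t=9: ready={D,F,H} → run H
t=10: ready={D,F} → run D
t=11: ready={D,F} → run D
t=12: ready={D,F} → run D
t=13: ready={D,F} → run D
t=14: ready={D,F} → run D
t=15: ready={D,F} → run D
t=16: ready={D,F} → run D
t=17: ready={F} → run F
t=18: ready={F} → run F
t=19: ready={F} → run F
t=20: ready={F} → run F
t=21: ready={F} → run F
t=22: (idle)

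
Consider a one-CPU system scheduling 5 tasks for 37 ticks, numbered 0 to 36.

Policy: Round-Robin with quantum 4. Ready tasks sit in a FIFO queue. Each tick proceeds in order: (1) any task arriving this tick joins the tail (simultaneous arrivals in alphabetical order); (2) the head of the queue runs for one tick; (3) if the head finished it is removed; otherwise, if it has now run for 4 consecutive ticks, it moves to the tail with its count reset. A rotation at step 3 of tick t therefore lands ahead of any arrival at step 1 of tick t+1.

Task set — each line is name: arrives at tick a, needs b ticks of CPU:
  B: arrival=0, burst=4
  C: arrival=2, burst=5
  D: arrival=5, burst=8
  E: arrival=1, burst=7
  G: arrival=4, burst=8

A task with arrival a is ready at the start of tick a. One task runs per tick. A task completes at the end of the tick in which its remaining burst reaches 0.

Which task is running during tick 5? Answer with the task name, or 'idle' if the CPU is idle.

t=0: queue=[B] q_used=0 → run B
t=1: queue=[B,E] q_used=1 → run B
t=2: queue=[B,E,C] q_used=2 → run B
t=3: queue=[B,E,C] q_used=3 → run B
t=4: queue=[E,C,G] q_used=0 → run E
t=5: queue=[E,C,G,D] q_used=1 → run E
t=6: queue=[E,C,G,D] q_used=2 → run E
t=7: queue=[E,C,G,D] q_used=3 → run E
t=8: queue=[C,G,D,E] q_used=0 → run C
t=9: queue=[C,G,D,E] q_used=1 → run C
t=10: queue=[C,G,D,E] q_used=2 → run C
t=11: queue=[C,G,D,E] q_used=3 → run C
t=12: queue=[G,D,E,C] q_used=0 → run G
t=13: queue=[G,D,E,C] q_used=1 → run G
t=14: queue=[G,D,E,C] q_used=2 → run G
t=15: queue=[G,D,E,C] q_used=3 → run G
t=16: queue=[D,E,C,G] q_used=0 → run D
t=17: queue=[D,E,C,G] q_used=1 → run D
t=18: queue=[D,E,C,G] q_used=2 → run D
t=19: queue=[D,E,C,G] q_used=3 → run D
t=20: queue=[E,C,G,D] q_used=0 → run E
t=21: queue=[E,C,G,D] q_used=1 → run E
t=22: queue=[E,C,G,D] q_used=2 → run E
t=23: queue=[C,G,D] q_used=0 → run C
t=24: queue=[G,D] q_used=0 → run G
t=25: queue=[G,D] q_used=1 → run G
t=26: queue=[G,D] q_used=2 → run G
t=27: queue=[G,D] q_used=3 → run G
t=28: queue=[D] q_used=0 → run D
t=29: queue=[D] q_used=1 → run D
t=30: queue=[D] q_used=2 → run D
t=31: queue=[D] q_used=3 → run D
t=32: (idle)
t=33: (idle)
t=34: (idle)
t=35: (idle)
t=36: (idle)

running at tick 5 = E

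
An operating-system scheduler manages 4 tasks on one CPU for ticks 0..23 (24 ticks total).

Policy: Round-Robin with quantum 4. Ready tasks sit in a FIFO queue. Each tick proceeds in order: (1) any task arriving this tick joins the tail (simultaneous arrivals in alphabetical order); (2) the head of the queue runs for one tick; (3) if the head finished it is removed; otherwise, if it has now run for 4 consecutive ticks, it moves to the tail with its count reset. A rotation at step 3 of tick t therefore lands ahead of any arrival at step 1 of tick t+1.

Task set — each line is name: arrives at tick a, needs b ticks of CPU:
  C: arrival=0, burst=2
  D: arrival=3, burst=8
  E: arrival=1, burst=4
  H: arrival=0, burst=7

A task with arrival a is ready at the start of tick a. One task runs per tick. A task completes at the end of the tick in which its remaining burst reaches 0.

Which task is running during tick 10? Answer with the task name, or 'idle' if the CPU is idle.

running at tick 10 = D

t=0: queue=[C,H] q_used=0 → run C
t=1: queue=[C,H,E] q_used=1 → run C
t=2: queue=[H,E] q_used=0 → run H
t=3: queue=[H,E,D] q_used=1 → run H
t=4: queue=[H,E,D] q_used=2 → run H
t=5: queue=[H,E,D] q_used=3 → run H
t=6: queue=[E,D,H] q_used=0 → run E
t=7: queue=[E,D,H] q_used=1 → run E
t=8: queue=[E,D,H] q_used=2 → run E
t=9: queue=[E,D,H] q_used=3 → run E
t=10: queue=[D,H] q_used=0 → run D
t=11: queue=[D,H] q_used=1 → run D
t=12: queue=[D,H] q_used=2 → run D
t=13: queue=[D,H] q_used=3 → run D
t=14: queue=[H,D] q_used=0 → run H
t=15: queue=[H,D] q_used=1 → run H
t=16: queue=[H,D] q_used=2 → run H
t=17: queue=[D] q_used=0 → run D
t=18: queue=[D] q_used=1 → run D
t=19: queue=[D] q_used=2 → run D
t=20: queue=[D] q_used=3 → run D
t=21: (idle)
t=22: (idle)
t=23: (idle)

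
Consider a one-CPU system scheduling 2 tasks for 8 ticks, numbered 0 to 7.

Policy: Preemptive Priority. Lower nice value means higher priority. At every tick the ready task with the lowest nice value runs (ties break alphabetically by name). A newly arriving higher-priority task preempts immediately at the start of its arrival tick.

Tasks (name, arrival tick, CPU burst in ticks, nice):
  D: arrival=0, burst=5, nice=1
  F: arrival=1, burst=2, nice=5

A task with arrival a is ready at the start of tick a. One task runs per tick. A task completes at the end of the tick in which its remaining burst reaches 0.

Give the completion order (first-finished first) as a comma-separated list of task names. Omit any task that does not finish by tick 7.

completion order = D, F

t=0: ready={D} → run D
t=1: ready={D,F} → run D
t=2: ready={D,F} → run D
t=3: ready={D,F} → run D
t=4: ready={D,F} → run D
t=5: ready={F} → run F
t=6: ready={F} → run F
t=7: (idle)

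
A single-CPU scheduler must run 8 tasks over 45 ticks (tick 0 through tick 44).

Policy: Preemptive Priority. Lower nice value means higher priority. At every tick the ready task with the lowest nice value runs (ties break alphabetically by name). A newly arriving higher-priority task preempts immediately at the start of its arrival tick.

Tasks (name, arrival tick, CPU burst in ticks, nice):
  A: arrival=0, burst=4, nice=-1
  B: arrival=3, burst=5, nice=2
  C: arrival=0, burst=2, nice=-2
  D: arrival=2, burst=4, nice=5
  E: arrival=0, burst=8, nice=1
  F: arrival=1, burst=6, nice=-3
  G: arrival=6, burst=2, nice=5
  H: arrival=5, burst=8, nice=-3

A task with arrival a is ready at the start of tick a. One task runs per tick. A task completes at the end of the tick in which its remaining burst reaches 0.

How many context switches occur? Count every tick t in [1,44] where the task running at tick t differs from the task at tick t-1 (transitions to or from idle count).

context switches = 9

t=0: ready={A,C,E} → run C
t=1: ready={A,C,E,F} → run F
t=2: ready={A,C,D,E,F} → run F
t=3: ready={A,B,C,D,E,F} → run F
t=4: ready={A,B,C,D,E,F} → run F
t=5: ready={A,B,C,D,E,F,H} → run F
t=6: ready={A,B,C,D,E,F,G,H} → run F
t=7: ready={A,B,C,D,E,G,H} → run H
t=8: ready={A,B,C,D,E,G,H} → run H
t=9: ready={A,B,C,D,E,G,H} → run H
t=10: ready={A,B,C,D,E,G,H} → run H
t=11: ready={A,B,C,D,E,G,H} → run H
t=12: ready={A,B,C,D,E,G,H} → run H
t=13: ready={A,B,C,D,E,G,H} → run H
t=14: ready={A,B,C,D,E,G,H} → run H
t=15: ready={A,B,C,D,E,G} → run C
t=16: ready={A,B,D,E,G} → run A
t=17: ready={A,B,D,E,G} → run A
t=18: ready={A,B,D,E,G} → run A
t=19: ready={A,B,D,E,G} → run A
t=20: ready={B,D,E,G} → run E
t=21: ready={B,D,E,G} → run E
t=22: ready={B,D,E,G} → run E
t=23: ready={B,D,E,G} → run E
t=24: ready={B,D,E,G} → run E
t=25: ready={B,D,E,G} → run E
t=26: ready={B,D,E,G} → run E
t=27: ready={B,D,E,G} → run E
t=28: ready={B,D,G} → run B
t=29: ready={B,D,G} → run B
t=30: ready={B,D,G} → run B
t=31: ready={B,D,G} → run B
t=32: ready={B,D,G} → run B
t=33: ready={D,G} → run D
t=34: ready={D,G} → run D
t=35: ready={D,G} → run D
t=36: ready={D,G} → run D
t=37: ready={G} → run G
t=38: ready={G} → run G
t=39: (idle)
t=40: (idle)
t=41: (idle)
t=42: (idle)
t=43: (idle)
t=44: (idle)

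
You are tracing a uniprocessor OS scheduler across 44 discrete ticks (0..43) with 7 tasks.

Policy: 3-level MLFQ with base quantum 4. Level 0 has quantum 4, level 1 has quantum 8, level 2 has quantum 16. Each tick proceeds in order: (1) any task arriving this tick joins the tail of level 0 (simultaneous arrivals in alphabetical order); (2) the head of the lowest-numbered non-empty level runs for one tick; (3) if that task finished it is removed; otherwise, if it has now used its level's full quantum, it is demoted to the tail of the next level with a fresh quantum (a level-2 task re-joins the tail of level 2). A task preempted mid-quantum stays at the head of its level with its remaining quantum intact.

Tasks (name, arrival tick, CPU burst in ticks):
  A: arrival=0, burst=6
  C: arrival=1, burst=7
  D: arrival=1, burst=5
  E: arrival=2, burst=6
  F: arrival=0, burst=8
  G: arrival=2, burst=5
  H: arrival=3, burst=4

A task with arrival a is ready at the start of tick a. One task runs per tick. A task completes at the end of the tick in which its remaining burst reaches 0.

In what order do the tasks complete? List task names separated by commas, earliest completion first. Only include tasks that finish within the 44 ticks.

completion order = H, A, F, C, D, E, G

t=0: L0/L1/L2 = AF/-/- → run A
t=1: L0/L1/L2 = AFCD/-/- → run A
t=2: L0/L1/L2 = AFCDEG/-/- → run A
t=3: L0/L1/L2 = AFCDEGH/-/- → run A
t=4: L0/L1/L2 = FCDEGH/A/- → run F
t=5: L0/L1/L2 = FCDEGH/A/- → run F
t=6: L0/L1/L2 = FCDEGH/A/- → run F
t=7: L0/L1/L2 = FCDEGH/A/- → run F
t=8: L0/L1/L2 = CDEGH/AF/- → run C
t=9: L0/L1/L2 = CDEGH/AF/- → run C
t=10: L0/L1/L2 = CDEGH/AF/- → run C
t=11: L0/L1/L2 = CDEGH/AF/- → run C
t=12: L0/L1/L2 = DEGH/AFC/- → run D
t=13: L0/L1/L2 = DEGH/AFC/- → run D
t=14: L0/L1/L2 = DEGH/AFC/- → run D
t=15: L0/L1/L2 = DEGH/AFC/- → run D
t=16: L0/L1/L2 = EGH/AFCD/- → run E
t=17: L0/L1/L2 = EGH/AFCD/- → run E
t=18: L0/L1/L2 = EGH/AFCD/- → run E
t=19: L0/L1/L2 = EGH/AFCD/- → run E
t=20: L0/L1/L2 = GH/AFCDE/- → run G
t=21: L0/L1/L2 = GH/AFCDE/- → run G
t=22: L0/L1/L2 = GH/AFCDE/- → run G
t=23: L0/L1/L2 = GH/AFCDE/- → run G
t=24: L0/L1/L2 = H/AFCDEG/- → run H
t=25: L0/L1/L2 = H/AFCDEG/- → run H
t=26: L0/L1/L2 = H/AFCDEG/- → run H
t=27: L0/L1/L2 = H/AFCDEG/- → run H
t=28: L0/L1/L2 = -/AFCDEG/- → run A
t=29: L0/L1/L2 = -/AFCDEG/- → run A
t=30: L0/L1/L2 = -/FCDEG/- → run F
t=31: L0/L1/L2 = -/FCDEG/- → run F
t=32: L0/L1/L2 = -/FCDEG/- → run F
t=33: L0/L1/L2 = -/FCDEG/- → run F
t=34: L0/L1/L2 = -/CDEG/- → run C
t=35: L0/L1/L2 = -/CDEG/- → run C
t=36: L0/L1/L2 = -/CDEG/- → run C
t=37: L0/L1/L2 = -/DEG/- → run D
t=38: L0/L1/L2 = -/EG/- → run E
t=39: L0/L1/L2 = -/EG/- → run E
t=40: L0/L1/L2 = -/G/- → run G
t=41: (idle)
t=42: (idle)
t=43: (idle)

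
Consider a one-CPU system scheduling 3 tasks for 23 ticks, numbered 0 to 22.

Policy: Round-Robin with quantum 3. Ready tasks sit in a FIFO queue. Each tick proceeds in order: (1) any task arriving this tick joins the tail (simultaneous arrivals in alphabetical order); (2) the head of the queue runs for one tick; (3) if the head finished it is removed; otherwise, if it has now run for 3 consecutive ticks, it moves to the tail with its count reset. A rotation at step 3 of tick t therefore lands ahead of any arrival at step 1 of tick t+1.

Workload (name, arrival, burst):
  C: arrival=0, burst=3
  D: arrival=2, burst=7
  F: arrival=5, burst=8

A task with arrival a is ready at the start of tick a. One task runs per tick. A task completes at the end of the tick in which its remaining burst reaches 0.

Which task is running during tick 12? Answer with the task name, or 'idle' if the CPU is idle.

running at tick 12 = F

t=0: queue=[C] q_used=0 → run C
t=1: queue=[C] q_used=1 → run C
t=2: queue=[C,D] q_used=2 → run C
t=3: queue=[D] q_used=0 → run D
t=4: queue=[D] q_used=1 → run D
t=5: queue=[D,F] q_used=2 → run D
t=6: queue=[F,D] q_used=0 → run F
t=7: queue=[F,D] q_used=1 → run F
t=8: queue=[F,D] q_used=2 → run F
t=9: queue=[D,F] q_used=0 → run D
t=10: queue=[D,F] q_used=1 → run D
t=11: queue=[D,F] q_used=2 → run D
t=12: queue=[F,D] q_used=0 → run F
t=13: queue=[F,D] q_used=1 → run F
t=14: queue=[F,D] q_used=2 → run F
t=15: queue=[D,F] q_used=0 → run D
t=16: queue=[F] q_used=0 → run F
t=17: queue=[F] q_used=1 → run F
t=18: (idle)
t=19: (idle)
t=20: (idle)
t=21: (idle)
t=22: (idle)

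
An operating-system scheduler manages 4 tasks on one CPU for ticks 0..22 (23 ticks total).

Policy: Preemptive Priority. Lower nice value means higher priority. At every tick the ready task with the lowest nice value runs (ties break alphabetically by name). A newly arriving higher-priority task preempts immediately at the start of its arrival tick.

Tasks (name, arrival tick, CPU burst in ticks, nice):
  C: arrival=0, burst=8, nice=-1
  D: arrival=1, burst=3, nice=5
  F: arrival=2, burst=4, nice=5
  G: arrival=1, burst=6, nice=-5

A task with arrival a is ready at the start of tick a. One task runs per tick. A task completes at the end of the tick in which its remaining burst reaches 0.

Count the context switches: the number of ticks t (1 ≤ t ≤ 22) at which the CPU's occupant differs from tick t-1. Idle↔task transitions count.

t=0: ready={C} → run C
t=1: ready={C,D,G} → run G
t=2: ready={C,D,F,G} → run G
t=3: ready={C,D,F,G} → run G
t=4: ready={C,D,F,G} → run G
t=5: ready={C,D,F,G} → run G
t=6: ready={C,D,F,G} → run G
t=7: ready={C,D,F} → run C
t=8: ready={C,D,F} → run C
t=9: ready={C,D,F} → run C
t=10: ready={C,D,F} → run C
t=11: ready={C,D,F} → run C
t=12: ready={C,D,F} → run C
t=13: ready={C,D,F} → run C
t=14: ready={D,F} → run D
t=15: ready={D,F} → run D
t=16: ready={D,F} → run D
t=17: ready={F} → run F
t=18: ready={F} → run F
t=19: ready={F} → run F
t=20: ready={F} → run F
t=21: (idle)
t=22: (idle)

context switches = 5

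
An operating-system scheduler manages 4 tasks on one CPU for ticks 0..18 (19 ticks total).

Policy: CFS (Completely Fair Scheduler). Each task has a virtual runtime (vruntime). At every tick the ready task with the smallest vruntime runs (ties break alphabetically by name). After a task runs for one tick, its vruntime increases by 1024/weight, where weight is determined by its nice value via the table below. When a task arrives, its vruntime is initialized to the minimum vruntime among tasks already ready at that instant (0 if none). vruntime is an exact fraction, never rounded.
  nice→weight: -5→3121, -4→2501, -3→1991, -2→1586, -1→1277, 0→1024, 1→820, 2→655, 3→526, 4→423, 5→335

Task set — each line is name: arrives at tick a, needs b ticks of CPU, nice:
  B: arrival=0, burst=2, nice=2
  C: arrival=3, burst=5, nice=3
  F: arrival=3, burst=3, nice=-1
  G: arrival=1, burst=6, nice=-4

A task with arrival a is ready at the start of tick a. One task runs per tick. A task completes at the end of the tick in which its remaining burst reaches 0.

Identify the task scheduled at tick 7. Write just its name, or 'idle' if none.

t=0: vr[B=0] → run B
t=1: vr[B=1024/655 G=1024/655] → run B
t=2: vr[G=1024/655] → run G
t=3: vr[C=3231744/1638155 F=3231744/1638155 G=3231744/1638155] → run C
t=4: vr[C=1688684032/430834765 F=3231744/1638155 G=3231744/1638155] → run F
t=5: vr[C=1688684032/430834765 F=5804407808/2091923935 G=3231744/1638155] → run G
t=6: vr[C=1688684032/430834765 F=5804407808/2091923935 G=3902464/1638155] → run G
t=7: vr[C=1688684032/430834765 F=5804407808/2091923935 G=4573184/1638155] → run F
t=8: vr[C=1688684032/430834765 F=7481878528/2091923935 G=4573184/1638155] → run G
t=9: vr[C=1688684032/430834765 F=7481878528/2091923935 G=5243904/1638155] → run G
t=10: vr[C=1688684032/430834765 F=7481878528/2091923935 G=5914624/1638155] → run F
t=11: vr[C=1688684032/430834765 G=5914624/1638155] → run G
t=12: vr[C=1688684032/430834765] → run C
t=13: vr[C=2527419392/430834765] → run C
t=14: vr[C=3366154752/430834765] → run C
t=15: vr[C=4204890112/430834765] → run C
t=16: (idle)
t=17: (idle)
t=18: (idle)

running at tick 7 = F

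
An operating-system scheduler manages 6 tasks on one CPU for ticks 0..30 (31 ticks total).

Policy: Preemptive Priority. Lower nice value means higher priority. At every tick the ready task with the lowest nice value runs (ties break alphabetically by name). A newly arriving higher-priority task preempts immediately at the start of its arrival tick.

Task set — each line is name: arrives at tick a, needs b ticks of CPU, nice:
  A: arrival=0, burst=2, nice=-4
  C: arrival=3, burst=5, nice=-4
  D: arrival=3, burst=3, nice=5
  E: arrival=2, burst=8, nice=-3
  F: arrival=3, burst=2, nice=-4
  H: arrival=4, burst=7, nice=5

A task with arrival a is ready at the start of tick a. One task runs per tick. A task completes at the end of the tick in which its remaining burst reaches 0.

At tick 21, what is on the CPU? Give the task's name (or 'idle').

running at tick 21 = H

t=0: ready={A} → run A
t=1: ready={A} → run A
t=2: ready={E} → run E
t=3: ready={C,D,E,F} → run C
t=4: ready={C,D,E,F,H} → run C
t=5: ready={C,D,E,F,H} → run C
t=6: ready={C,D,E,F,H} → run C
t=7: ready={C,D,E,F,H} → run C
t=8: ready={D,E,F,H} → run F
t=9: ready={D,E,F,H} → run F
t=10: ready={D,E,H} → run E
t=11: ready={D,E,H} → run E
t=12: ready={D,E,H} → run E
t=13: ready={D,E,H} → run E
t=14: ready={D,E,H} → run E
t=15: ready={D,E,H} → run E
t=16: ready={D,E,H} → run E
t=17: ready={D,H} → run D
t=18: ready={D,H} → run D
t=19: ready={D,H} → run D
t=20: ready={H} → run H
t=21: ready={H} → run H
t=22: ready={H} → run H
t=23: ready={H} → run H
t=24: ready={H} → run H
t=25: ready={H} → run H
t=26: ready={H} → run H
t=27: (idle)
t=28: (idle)
t=29: (idle)
t=30: (idle)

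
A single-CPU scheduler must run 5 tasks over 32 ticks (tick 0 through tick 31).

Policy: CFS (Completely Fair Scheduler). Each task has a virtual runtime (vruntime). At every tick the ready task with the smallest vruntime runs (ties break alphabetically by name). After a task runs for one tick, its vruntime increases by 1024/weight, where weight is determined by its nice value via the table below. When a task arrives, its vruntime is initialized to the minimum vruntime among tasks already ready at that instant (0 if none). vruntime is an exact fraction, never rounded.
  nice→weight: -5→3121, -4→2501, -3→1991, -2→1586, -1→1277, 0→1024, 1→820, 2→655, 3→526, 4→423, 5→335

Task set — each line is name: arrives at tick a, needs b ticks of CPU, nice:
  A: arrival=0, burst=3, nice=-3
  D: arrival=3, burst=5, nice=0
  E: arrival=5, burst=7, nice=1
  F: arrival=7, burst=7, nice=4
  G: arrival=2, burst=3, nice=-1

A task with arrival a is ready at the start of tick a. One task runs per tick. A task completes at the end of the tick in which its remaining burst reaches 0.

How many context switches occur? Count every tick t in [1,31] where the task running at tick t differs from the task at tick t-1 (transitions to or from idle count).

t=0: vr[A=0] → run A
t=1: vr[A=1024/1991] → run A
t=2: vr[A=2048/1991 G=2048/1991] → run A
t=3: vr[D=2048/1991 G=2048/1991] → run D
t=4: vr[D=4039/1991 G=2048/1991] → run G
t=5: vr[D=4039/1991 E=4654080/2542507 G=4654080/2542507] → run E
t=6: vr[D=4039/1991 E=1604968192/521213935 G=4654080/2542507] → run G
t=7: vr[D=4039/1991 E=1604968192/521213935 F=4039/1991 G=6692864/2542507] → run D
t=8: vr[D=6030/1991 E=1604968192/521213935 F=4039/1991 G=6692864/2542507] → run F
t=9: vr[D=6030/1991 E=1604968192/521213935 F=3747281/842193 G=6692864/2542507] → run G
t=10: vr[D=6030/1991 E=1604968192/521213935 F=3747281/842193] → run D
t=11: vr[D=8021/1991 E=1604968192/521213935 F=3747281/842193] → run E
t=12: vr[D=8021/1991 E=2255849984/521213935 F=3747281/842193] → run D
t=13: vr[D=10012/1991 E=2255849984/521213935 F=3747281/842193] → run E
t=14: vr[D=10012/1991 E=2906731776/521213935 F=3747281/842193] → run F
t=15: vr[D=10012/1991 E=2906731776/521213935 F=5786065/842193] → run D
t=16: vr[E=2906731776/521213935 F=5786065/842193] → run E
t=17: vr[E=3557613568/521213935 F=5786065/842193] → run E
t=18: vr[E=841699072/104242787 F=5786065/842193] → run F
t=19: vr[E=841699072/104242787 F=2608283/280731] → run E
t=20: vr[E=4859377152/521213935 F=2608283/280731] → run F
t=21: vr[E=4859377152/521213935 F=9863633/842193] → run E
t=22: vr[F=9863633/842193] → run F
t=23: vr[F=11902417/842193] → run F
t=24: vr[F=4647067/280731] → run F
t=25: (idle)
t=26: (idle)
t=27: (idle)
t=28: (idle)
t=29: (idle)
t=30: (idle)
t=31: (idle)

context switches = 20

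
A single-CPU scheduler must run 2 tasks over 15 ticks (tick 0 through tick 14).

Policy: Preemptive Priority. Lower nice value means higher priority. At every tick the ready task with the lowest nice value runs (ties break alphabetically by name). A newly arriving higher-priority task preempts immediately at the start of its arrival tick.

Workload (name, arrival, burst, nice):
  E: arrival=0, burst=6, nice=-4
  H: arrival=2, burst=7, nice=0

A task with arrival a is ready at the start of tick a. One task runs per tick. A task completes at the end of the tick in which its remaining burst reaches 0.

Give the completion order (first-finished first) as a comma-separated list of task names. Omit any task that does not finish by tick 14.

completion order = E, H

t=0: ready={E} → run E
t=1: ready={E} → run E
t=2: ready={E,H} → run E
t=3: ready={E,H} → run E
t=4: ready={E,H} → run E
t=5: ready={E,H} → run E
t=6: ready={H} → run H
t=7: ready={H} → run H
t=8: ready={H} → run H
t=9: ready={H} → run H
t=10: ready={H} → run H
t=11: ready={H} → run H
t=12: ready={H} → run H
t=13: (idle)
t=14: (idle)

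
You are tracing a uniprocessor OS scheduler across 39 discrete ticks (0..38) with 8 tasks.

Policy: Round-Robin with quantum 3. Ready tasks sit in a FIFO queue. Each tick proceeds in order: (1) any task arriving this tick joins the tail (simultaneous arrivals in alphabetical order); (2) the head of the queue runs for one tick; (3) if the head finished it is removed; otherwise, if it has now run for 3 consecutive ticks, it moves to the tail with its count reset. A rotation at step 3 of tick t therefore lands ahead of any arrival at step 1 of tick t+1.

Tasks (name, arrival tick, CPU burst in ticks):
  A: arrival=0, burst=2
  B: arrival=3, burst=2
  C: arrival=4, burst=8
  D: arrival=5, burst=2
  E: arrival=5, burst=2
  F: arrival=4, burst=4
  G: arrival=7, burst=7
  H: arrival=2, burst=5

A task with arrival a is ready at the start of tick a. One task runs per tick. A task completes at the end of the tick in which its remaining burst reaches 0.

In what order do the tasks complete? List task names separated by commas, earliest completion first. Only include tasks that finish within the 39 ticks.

completion order = A, B, H, D, E, F, C, G

t=0: queue=[A] q_used=0 → run A
t=1: queue=[A] q_used=1 → run A
t=2: queue=[H] q_used=0 → run H
t=3: queue=[H,B] q_used=1 → run H
t=4: queue=[H,B,C,F] q_used=2 → run H
t=5: queue=[B,C,F,H,D,E] q_used=0 → run B
t=6: queue=[B,C,F,H,D,E] q_used=1 → run B
t=7: queue=[C,F,H,D,E,G] q_used=0 → run C
t=8: queue=[C,F,H,D,E,G] q_used=1 → run C
t=9: queue=[C,F,H,D,E,G] q_used=2 → run C
t=10: queue=[F,H,D,E,G,C] q_used=0 → run F
t=11: queue=[F,H,D,E,G,C] q_used=1 → run F
t=12: queue=[F,H,D,E,G,C] q_used=2 → run F
t=13: queue=[H,D,E,G,C,F] q_used=0 → run H
t=14: queue=[H,D,E,G,C,F] q_used=1 → run H
t=15: queue=[D,E,G,C,F] q_used=0 → run D
t=16: queue=[D,E,G,C,F] q_used=1 → run D
t=17: queue=[E,G,C,F] q_used=0 → run E
t=18: queue=[E,G,C,F] q_used=1 → run E
t=19: queue=[G,C,F] q_used=0 → run G
t=20: queue=[G,C,F] q_used=1 → run G
t=21: queue=[G,C,F] q_used=2 → run G
t=22: queue=[C,F,G] q_used=0 → run C
t=23: queue=[C,F,G] q_used=1 → run C
t=24: queue=[C,F,G] q_used=2 → run C
t=25: queue=[F,G,C] q_used=0 → run F
t=26: queue=[G,C] q_used=0 → run G
t=27: queue=[G,C] q_used=1 → run G
t=28: queue=[G,C] q_used=2 → run G
t=29: queue=[C,G] q_used=0 → run C
t=30: queue=[C,G] q_used=1 → run C
t=31: queue=[G] q_used=0 → run G
t=32: (idle)
t=33: (idle)
t=34: (idle)
t=35: (idle)
t=36: (idle)
t=37: (idle)
t=38: (idle)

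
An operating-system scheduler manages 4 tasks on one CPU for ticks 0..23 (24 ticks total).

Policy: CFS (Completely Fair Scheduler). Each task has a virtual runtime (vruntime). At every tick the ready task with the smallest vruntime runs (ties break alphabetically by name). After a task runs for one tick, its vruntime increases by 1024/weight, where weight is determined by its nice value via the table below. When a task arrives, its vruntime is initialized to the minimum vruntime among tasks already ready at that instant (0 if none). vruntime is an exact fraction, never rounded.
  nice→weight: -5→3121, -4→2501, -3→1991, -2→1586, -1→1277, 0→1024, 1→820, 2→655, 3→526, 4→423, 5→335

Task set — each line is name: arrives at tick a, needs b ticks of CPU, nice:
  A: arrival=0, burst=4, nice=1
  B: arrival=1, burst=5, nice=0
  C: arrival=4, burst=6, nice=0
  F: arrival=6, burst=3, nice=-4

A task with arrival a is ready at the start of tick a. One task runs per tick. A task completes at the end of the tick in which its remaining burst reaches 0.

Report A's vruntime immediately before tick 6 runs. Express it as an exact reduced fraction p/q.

vruntime(A, start of tick 6) = 768/205

t=0: vr[A=0] → run A
t=1: vr[A=256/205 B=256/205] → run A
t=2: vr[A=512/205 B=256/205] → run B
t=3: vr[A=512/205 B=461/205] → run B
t=4: vr[A=512/205 B=666/205 C=512/205] → run A
t=5: vr[A=768/205 B=666/205 C=512/205] → run C
t=6: vr[A=768/205 B=666/205 C=717/205 F=666/205] → run B
t=7: vr[A=768/205 B=871/205 C=717/205 F=666/205] → run F
t=8: vr[A=768/205 B=871/205 C=717/205 F=45746/12505] → run C
t=9: vr[A=768/205 B=871/205 C=922/205 F=45746/12505] → run F
t=10: vr[A=768/205 B=871/205 C=922/205 F=50866/12505] → run A
t=11: vr[B=871/205 C=922/205 F=50866/12505] → run F
t=12: vr[B=871/205 C=922/205] → run B
t=13: vr[B=1076/205 C=922/205] → run C
t=14: vr[B=1076/205 C=1127/205] → run B
t=15: vr[C=1127/205] → run C
t=16: vr[C=1332/205] → run C
t=17: vr[C=1537/205] → run C
t=18: (idle)
t=19: (idle)
t=20: (idle)
t=21: (idle)
t=22: (idle)
t=23: (idle)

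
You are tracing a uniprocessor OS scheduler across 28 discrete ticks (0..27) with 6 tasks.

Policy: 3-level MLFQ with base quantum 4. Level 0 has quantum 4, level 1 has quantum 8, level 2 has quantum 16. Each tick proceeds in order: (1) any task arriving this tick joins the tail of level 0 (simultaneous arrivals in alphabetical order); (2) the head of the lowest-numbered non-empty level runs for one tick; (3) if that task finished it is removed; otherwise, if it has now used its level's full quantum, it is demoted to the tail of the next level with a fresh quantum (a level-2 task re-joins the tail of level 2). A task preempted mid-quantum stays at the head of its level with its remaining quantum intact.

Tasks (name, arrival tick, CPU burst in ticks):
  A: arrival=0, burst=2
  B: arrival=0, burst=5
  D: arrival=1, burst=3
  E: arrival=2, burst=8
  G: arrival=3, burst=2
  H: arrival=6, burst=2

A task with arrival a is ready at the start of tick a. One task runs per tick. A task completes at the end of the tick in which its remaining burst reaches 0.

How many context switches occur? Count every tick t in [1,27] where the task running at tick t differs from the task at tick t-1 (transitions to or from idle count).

t=0: L0/L1/L2 = AB/-/- → run A
t=1: L0/L1/L2 = ABD/-/- → run A
t=2: L0/L1/L2 = BDE/-/- → run B
t=3: L0/L1/L2 = BDEG/-/- → run B
t=4: L0/L1/L2 = BDEG/-/- → run B
t=5: L0/L1/L2 = BDEG/-/- → run B
t=6: L0/L1/L2 = DEGH/B/- → run D
t=7: L0/L1/L2 = DEGH/B/- → run D
t=8: L0/L1/L2 = DEGH/B/- → run D
t=9: L0/L1/L2 = EGH/B/- → run E
t=10: L0/L1/L2 = EGH/B/- → run E
t=11: L0/L1/L2 = EGH/B/- → run E
t=12: L0/L1/L2 = EGH/B/- → run E
t=13: L0/L1/L2 = GH/BE/- → run G
t=14: L0/L1/L2 = GH/BE/- → run G
t=15: L0/L1/L2 = H/BE/- → run H
t=16: L0/L1/L2 = H/BE/- → run H
t=17: L0/L1/L2 = -/BE/- → run B
t=18: L0/L1/L2 = -/E/- → run E
t=19: L0/L1/L2 = -/E/- → run E
t=20: L0/L1/L2 = -/E/- → run E
t=21: L0/L1/L2 = -/E/- → run E
t=22: (idle)
t=23: (idle)
t=24: (idle)
t=25: (idle)
t=26: (idle)
t=27: (idle)

context switches = 8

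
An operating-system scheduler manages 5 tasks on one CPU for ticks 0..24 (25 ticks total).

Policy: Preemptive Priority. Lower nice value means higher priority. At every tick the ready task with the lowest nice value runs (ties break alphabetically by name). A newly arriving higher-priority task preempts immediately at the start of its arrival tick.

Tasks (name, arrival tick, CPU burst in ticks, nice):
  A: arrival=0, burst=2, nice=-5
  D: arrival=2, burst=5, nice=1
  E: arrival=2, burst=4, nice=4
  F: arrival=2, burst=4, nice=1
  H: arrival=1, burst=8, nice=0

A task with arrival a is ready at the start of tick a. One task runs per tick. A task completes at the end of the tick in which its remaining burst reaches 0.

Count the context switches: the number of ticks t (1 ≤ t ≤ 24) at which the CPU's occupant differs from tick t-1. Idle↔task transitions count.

t=0: ready={A} → run A
t=1: ready={A,H} → run A
t=2: ready={D,E,F,H} → run H
t=3: ready={D,E,F,H} → run H
t=4: ready={D,E,F,H} → run H
t=5: ready={D,E,F,H} → run H
t=6: ready={D,E,F,H} → run H
t=7: ready={D,E,F,H} → run H
t=8: ready={D,E,F,H} → run H
t=9: ready={D,E,F,H} → run H
t=10: ready={D,E,F} → run D
t=11: ready={D,E,F} → run D
t=12: ready={D,E,F} → run D
t=13: ready={D,E,F} → run D
t=14: ready={D,E,F} → run D
t=15: ready={E,F} → run F
t=16: ready={E,F} → run F
t=17: ready={E,F} → run F
t=18: ready={E,F} → run F
t=19: ready={E} → run E
t=20: ready={E} → run E
t=21: ready={E} → run E
t=22: ready={E} → run E
t=23: (idle)
t=24: (idle)

context switches = 5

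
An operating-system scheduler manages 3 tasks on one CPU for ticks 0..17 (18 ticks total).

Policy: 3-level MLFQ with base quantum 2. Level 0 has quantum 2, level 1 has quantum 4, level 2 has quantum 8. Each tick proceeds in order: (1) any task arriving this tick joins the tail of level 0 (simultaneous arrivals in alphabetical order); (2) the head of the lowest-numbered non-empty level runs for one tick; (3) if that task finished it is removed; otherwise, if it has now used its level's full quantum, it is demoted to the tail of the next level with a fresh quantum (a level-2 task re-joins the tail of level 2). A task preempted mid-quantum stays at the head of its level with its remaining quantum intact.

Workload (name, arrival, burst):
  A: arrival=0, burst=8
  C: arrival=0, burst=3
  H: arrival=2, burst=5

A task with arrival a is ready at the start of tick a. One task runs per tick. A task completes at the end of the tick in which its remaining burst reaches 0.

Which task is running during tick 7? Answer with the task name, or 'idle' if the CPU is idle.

running at tick 7 = A

t=0: L0/L1/L2 = AC/-/- → run A
t=1: L0/L1/L2 = AC/-/- → run A
t=2: L0/L1/L2 = CH/A/- → run C
t=3: L0/L1/L2 = CH/A/- → run C
t=4: L0/L1/L2 = H/AC/- → run H
t=5: L0/L1/L2 = H/AC/- → run H
t=6: L0/L1/L2 = -/ACH/- → run A
t=7: L0/L1/L2 = -/ACH/- → run A
t=8: L0/L1/L2 = -/ACH/- → run A
t=9: L0/L1/L2 = -/ACH/- → run A
t=10: L0/L1/L2 = -/CH/A → run C
t=11: L0/L1/L2 = -/H/A → run H
t=12: L0/L1/L2 = -/H/A → run H
t=13: L0/L1/L2 = -/H/A → run H
t=14: L0/L1/L2 = -/-/A → run A
t=15: L0/L1/L2 = -/-/A → run A
t=16: (idle)
t=17: (idle)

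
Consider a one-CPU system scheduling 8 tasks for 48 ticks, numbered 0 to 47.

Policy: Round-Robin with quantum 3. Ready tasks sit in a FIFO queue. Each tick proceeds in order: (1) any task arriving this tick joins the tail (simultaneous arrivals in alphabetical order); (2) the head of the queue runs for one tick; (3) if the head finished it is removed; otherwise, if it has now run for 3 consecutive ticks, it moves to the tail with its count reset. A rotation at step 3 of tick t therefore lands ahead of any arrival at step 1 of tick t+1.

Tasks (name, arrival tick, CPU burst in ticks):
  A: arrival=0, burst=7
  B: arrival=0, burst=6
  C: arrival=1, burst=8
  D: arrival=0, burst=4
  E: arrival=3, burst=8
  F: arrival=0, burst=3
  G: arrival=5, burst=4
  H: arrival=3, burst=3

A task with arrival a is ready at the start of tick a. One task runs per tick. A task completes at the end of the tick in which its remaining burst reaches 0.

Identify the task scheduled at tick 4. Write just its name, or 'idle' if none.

running at tick 4 = B

t=0: queue=[A,B,D,F] q_used=0 → run A
t=1: queue=[A,B,D,F,C] q_used=1 → run A
t=2: queue=[A,B,D,F,C] q_used=2 → run A
t=3: queue=[B,D,F,C,A,E,H] q_used=0 → run B
t=4: queue=[B,D,F,C,A,E,H] q_used=1 → run B
t=5: queue=[B,D,F,C,A,E,H,G] q_used=2 → run B
t=6: queue=[D,F,C,A,E,H,G,B] q_used=0 → run D
t=7: queue=[D,F,C,A,E,H,G,B] q_used=1 → run D
t=8: queue=[D,F,C,A,E,H,G,B] q_used=2 → run D
t=9: queue=[F,C,A,E,H,G,B,D] q_used=0 → run F
t=10: queue=[F,C,A,E,H,G,B,D] q_used=1 → run F
t=11: queue=[F,C,A,E,H,G,B,D] q_used=2 → run F
t=12: queue=[C,A,E,H,G,B,D] q_used=0 → run C
t=13: queue=[C,A,E,H,G,B,D] q_used=1 → run C
t=14: queue=[C,A,E,H,G,B,D] q_used=2 → run C
t=15: queue=[A,E,H,G,B,D,C] q_used=0 → run A
t=16: queue=[A,E,H,G,B,D,C] q_used=1 → run A
t=17: queue=[A,E,H,G,B,D,C] q_used=2 → run A
t=18: queue=[E,H,G,B,D,C,A] q_used=0 → run E
t=19: queue=[E,H,G,B,D,C,A] q_used=1 → run E
t=20: queue=[E,H,G,B,D,C,A] q_used=2 → run E
t=21: queue=[H,G,B,D,C,A,E] q_used=0 → run H
t=22: queue=[H,G,B,D,C,A,E] q_used=1 → run H
t=23: queue=[H,G,B,D,C,A,E] q_used=2 → run H
t=24: queue=[G,B,D,C,A,E] q_used=0 → run G
t=25: queue=[G,B,D,C,A,E] q_used=1 → run G
t=26: queue=[G,B,D,C,A,E] q_used=2 → run G
t=27: queue=[B,D,C,A,E,G] q_used=0 → run B
t=28: queue=[B,D,C,A,E,G] q_used=1 → run B
t=29: queue=[B,D,C,A,E,G] q_used=2 → run B
t=30: queue=[D,C,A,E,G] q_used=0 → run D
t=31: queue=[C,A,E,G] q_used=0 → run C
t=32: queue=[C,A,E,G] q_used=1 → run C
t=33: queue=[C,A,E,G] q_used=2 → run C
t=34: queue=[A,E,G,C] q_used=0 → run A
t=35: queue=[E,G,C] q_used=0 → run E
t=36: queue=[E,G,C] q_used=1 → run E
t=37: queue=[E,G,C] q_used=2 → run E
t=38: queue=[G,C,E] q_used=0 → run G
t=39: queue=[C,E] q_used=0 → run C
t=40: queue=[C,E] q_used=1 → run C
t=41: queue=[E] q_used=0 → run E
t=42: queue=[E] q_used=1 → run E
t=43: (idle)
t=44: (idle)
t=45: (idle)
t=46: (idle)
t=47: (idle)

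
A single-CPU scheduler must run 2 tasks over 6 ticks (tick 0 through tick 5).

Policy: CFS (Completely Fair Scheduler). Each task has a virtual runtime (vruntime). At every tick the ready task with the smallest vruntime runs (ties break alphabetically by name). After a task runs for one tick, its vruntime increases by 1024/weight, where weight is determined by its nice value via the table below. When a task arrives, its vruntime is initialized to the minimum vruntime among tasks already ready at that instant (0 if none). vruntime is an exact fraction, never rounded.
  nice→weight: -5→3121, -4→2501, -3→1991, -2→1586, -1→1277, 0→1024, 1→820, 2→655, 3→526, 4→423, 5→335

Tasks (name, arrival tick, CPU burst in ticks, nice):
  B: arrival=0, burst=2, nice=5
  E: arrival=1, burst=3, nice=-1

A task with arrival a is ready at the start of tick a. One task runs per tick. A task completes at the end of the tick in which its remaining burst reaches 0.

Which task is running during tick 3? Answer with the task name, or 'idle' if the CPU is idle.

t=0: vr[B=0] → run B
t=1: vr[B=1024/335 E=1024/335] → run B
t=2: vr[E=1024/335] → run E
t=3: vr[E=1650688/427795] → run E
t=4: vr[E=1993728/427795] → run E
t=5: (idle)

running at tick 3 = E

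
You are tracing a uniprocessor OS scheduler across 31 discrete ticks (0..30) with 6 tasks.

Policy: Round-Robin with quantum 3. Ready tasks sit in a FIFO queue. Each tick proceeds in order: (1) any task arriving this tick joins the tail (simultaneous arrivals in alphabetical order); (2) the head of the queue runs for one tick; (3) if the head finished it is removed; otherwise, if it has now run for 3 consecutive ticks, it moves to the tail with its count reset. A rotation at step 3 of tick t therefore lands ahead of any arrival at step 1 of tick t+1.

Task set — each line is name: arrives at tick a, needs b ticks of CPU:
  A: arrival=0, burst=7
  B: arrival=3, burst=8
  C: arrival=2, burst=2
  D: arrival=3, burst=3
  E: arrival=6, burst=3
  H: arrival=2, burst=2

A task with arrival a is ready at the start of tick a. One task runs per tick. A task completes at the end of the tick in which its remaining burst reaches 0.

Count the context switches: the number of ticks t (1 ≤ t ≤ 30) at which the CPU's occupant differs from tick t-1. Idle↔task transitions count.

context switches = 9

t=0: queue=[A] q_used=0 → run A
t=1: queue=[A] q_used=1 → run A
t=2: queue=[A,C,H] q_used=2 → run A
t=3: queue=[C,H,A,B,D] q_used=0 → run C
t=4: queue=[C,H,A,B,D] q_used=1 → run C
t=5: queue=[H,A,B,D] q_used=0 → run H
t=6: queue=[H,A,B,D,E] q_used=1 → run H
t=7: queue=[A,B,D,E] q_used=0 → run A
t=8: queue=[A,B,D,E] q_used=1 → run A
t=9: queue=[A,B,D,E] q_used=2 → run A
t=10: queue=[B,D,E,A] q_used=0 → run B
t=11: queue=[B,D,E,A] q_used=1 → run B
t=12: queue=[B,D,E,A] q_used=2 → run B
t=13: queue=[D,E,A,B] q_used=0 → run D
t=14: queue=[D,E,A,B] q_used=1 → run D
t=15: queue=[D,E,A,B] q_used=2 → run D
t=16: queue=[E,A,B] q_used=0 → run E
t=17: queue=[E,A,B] q_used=1 → run E
t=18: queue=[E,A,B] q_used=2 → run E
t=19: queue=[A,B] q_used=0 → run A
t=20: queue=[B] q_used=0 → run B
t=21: queue=[B] q_used=1 → run B
t=22: queue=[B] q_used=2 → run B
t=23: queue=[B] q_used=0 → run B
t=24: queue=[B] q_used=1 → run B
t=25: (idle)
t=26: (idle)
t=27: (idle)
t=28: (idle)
t=29: (idle)
t=30: (idle)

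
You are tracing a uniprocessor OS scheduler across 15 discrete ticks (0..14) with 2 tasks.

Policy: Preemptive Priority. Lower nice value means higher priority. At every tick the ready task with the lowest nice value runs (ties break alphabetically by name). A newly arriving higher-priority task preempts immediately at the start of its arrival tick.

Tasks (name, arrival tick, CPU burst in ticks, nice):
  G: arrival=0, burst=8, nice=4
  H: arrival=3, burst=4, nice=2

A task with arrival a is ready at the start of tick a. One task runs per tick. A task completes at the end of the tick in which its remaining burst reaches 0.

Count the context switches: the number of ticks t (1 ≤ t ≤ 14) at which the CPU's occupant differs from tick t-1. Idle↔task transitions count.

context switches = 3

t=0: ready={G} → run G
t=1: ready={G} → run G
t=2: ready={G} → run G
t=3: ready={G,H} → run H
t=4: ready={G,H} → run H
t=5: ready={G,H} → run H
t=6: ready={G,H} → run H
t=7: ready={G} → run G
t=8: ready={G} → run G
t=9: ready={G} → run G
t=10: ready={G} → run G
t=11: ready={G} → run G
t=12: (idle)
t=13: (idle)
t=14: (idle)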